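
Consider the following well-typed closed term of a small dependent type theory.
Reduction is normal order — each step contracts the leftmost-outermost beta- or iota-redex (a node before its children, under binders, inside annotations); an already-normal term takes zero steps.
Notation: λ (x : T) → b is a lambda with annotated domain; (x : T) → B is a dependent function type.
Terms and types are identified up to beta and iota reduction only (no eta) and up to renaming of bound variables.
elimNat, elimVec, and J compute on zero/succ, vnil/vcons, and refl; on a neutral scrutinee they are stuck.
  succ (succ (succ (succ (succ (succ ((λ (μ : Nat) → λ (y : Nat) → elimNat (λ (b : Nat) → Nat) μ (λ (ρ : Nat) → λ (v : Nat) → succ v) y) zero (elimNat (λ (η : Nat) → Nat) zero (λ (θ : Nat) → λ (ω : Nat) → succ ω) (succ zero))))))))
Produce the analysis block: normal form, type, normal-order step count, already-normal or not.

reduced normal form:
  succ (succ (succ (succ (succ (succ (succ zero))))))
type:
  Nat
steps to reach normal form (normal order): 10
started in normal form: no
first redex: a beta-redex


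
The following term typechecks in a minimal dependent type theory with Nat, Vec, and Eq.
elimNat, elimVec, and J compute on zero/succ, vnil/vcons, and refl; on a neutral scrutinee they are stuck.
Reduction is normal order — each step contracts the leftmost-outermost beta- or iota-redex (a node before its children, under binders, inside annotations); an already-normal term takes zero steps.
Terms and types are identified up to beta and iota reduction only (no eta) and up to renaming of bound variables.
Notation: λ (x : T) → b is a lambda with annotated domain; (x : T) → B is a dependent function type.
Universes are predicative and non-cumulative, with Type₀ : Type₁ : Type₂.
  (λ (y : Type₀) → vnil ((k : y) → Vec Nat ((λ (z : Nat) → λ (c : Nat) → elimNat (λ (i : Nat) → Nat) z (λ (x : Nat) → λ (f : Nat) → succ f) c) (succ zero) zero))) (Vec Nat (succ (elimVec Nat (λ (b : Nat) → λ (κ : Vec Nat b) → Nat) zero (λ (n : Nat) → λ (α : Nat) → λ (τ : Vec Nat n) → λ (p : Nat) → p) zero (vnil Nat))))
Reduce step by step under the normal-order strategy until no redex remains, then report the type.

normal-order reduction sequence:
  (λ (y : Type₀) → vnil ((k : y) → Vec Nat ((λ (z : Nat) → λ (c : Nat) → elimNat (λ (i : Nat) → Nat) z (λ (x : Nat) → λ (f : Nat) → succ f) c) (succ zero) zero))) (Vec Nat (succ (elimVec Nat (λ (b : Nat) → λ (κ : Vec Nat b) → Nat) zero (λ (n : Nat) → λ (α : Nat) → λ (τ : Vec Nat n) → λ (p : Nat) → p) zero (vnil Nat))))
  ~> vnil ((y : Vec Nat (succ (elimVec Nat (λ (k : Nat) → λ (z : Vec Nat k) → Nat) zero (λ (c : Nat) → λ (i : Nat) → λ (x : Vec Nat c) → λ (f : Nat) → f) zero (vnil Nat)))) → Vec Nat ((λ (b : Nat) → λ (κ : Nat) → elimNat (λ (n : Nat) → Nat) b (λ (α : Nat) → λ (τ : Nat) → succ τ) κ) (succ zero) zero))
  ~> vnil ((y : Vec Nat (succ zero)) → Vec Nat ((λ (k : Nat) → λ (z : Nat) → elimNat (λ (c : Nat) → Nat) k (λ (i : Nat) → λ (x : Nat) → succ x) z) (succ zero) zero))
  ~> vnil ((y : Vec Nat (succ zero)) → Vec Nat ((λ (k : Nat) → elimNat (λ (z : Nat) → Nat) (succ zero) (λ (c : Nat) → λ (i : Nat) → succ i) k) zero))
  ~> vnil ((y : Vec Nat (succ zero)) → Vec Nat (elimNat (λ (k : Nat) → Nat) (succ zero) (λ (z : Nat) → λ (c : Nat) → succ c) zero))
  ~> vnil ((y : Vec Nat (succ zero)) → Vec Nat (succ zero))
the term's type:
  Vec ((y : Vec Nat (succ zero)) → Vec Nat (succ zero)) zero


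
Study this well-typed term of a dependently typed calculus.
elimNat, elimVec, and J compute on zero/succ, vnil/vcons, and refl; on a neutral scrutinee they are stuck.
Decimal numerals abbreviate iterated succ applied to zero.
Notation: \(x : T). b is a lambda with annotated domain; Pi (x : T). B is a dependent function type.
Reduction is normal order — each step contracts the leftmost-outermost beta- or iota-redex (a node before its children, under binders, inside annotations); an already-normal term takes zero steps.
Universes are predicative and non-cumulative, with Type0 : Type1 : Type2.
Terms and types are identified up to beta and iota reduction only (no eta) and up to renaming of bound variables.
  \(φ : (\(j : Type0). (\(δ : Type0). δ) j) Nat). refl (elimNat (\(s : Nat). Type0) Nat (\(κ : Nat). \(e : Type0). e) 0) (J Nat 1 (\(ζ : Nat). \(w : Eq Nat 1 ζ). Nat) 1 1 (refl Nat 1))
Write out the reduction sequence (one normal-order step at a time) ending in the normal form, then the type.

reduction (normal order):
  \(φ : (\(j : Type0). (\(δ : Type0). δ) j) Nat). refl (elimNat (\(s : Nat). Type0) Nat (\(κ : Nat). \(e : Type0). e) 0) (J Nat 1 (\(ζ : Nat). \(w : Eq Nat 1 ζ). Nat) 1 1 (refl Nat 1))
  ~> \(φ : (\(j : Type0). j) Nat). refl (elimNat (\(δ : Nat). Type0) Nat (\(s : Nat). \(κ : Type0). κ) 0) (J Nat 1 (\(e : Nat). \(ζ : Eq Nat 1 e). Nat) 1 1 (refl Nat 1))
  ~> \(φ : Nat). refl (elimNat (\(j : Nat). Type0) Nat (\(δ : Nat). \(s : Type0). s) 0) (J Nat 1 (\(κ : Nat). \(e : Eq Nat 1 κ). Nat) 1 1 (refl Nat 1))
  ~> \(φ : Nat). refl Nat (J Nat 1 (\(j : Nat). \(δ : Eq Nat 1 j). Nat) 1 1 (refl Nat 1))
  ~> \(φ : Nat). refl Nat 1
inferred type:
  Pi (φ : Nat). Eq Nat 1 1


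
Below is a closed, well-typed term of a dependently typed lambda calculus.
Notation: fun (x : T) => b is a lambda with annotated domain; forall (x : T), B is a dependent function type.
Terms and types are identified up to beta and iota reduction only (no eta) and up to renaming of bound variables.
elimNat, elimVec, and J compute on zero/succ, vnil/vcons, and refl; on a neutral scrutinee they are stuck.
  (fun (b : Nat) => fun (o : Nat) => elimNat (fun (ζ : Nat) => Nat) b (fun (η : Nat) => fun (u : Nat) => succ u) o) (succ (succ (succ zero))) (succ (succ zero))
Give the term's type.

the term's type:
  Nat


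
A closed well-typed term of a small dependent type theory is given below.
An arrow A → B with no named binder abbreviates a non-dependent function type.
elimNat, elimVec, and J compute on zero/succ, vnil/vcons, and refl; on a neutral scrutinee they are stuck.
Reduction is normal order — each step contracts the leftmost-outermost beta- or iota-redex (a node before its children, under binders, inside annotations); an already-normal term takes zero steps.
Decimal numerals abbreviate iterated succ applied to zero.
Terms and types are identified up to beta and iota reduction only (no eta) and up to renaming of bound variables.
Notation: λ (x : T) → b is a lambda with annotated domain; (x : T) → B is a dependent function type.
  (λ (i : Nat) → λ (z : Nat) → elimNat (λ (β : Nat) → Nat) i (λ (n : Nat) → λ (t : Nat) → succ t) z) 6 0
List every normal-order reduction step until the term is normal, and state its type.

normal-order reduction sequence:
  (λ (i : Nat) → λ (z : Nat) → elimNat (λ (β : Nat) → Nat) i (λ (n : Nat) → λ (t : Nat) → succ t) z) 6 0
  ~> (λ (i : Nat) → elimNat (λ (z : Nat) → Nat) 6 (λ (β : Nat) → λ (n : Nat) → succ n) i) 0
  ~> elimNat (λ (i : Nat) → Nat) 6 (λ (z : Nat) → λ (β : Nat) → succ β) 0
  ~> 6
type:
  Nat


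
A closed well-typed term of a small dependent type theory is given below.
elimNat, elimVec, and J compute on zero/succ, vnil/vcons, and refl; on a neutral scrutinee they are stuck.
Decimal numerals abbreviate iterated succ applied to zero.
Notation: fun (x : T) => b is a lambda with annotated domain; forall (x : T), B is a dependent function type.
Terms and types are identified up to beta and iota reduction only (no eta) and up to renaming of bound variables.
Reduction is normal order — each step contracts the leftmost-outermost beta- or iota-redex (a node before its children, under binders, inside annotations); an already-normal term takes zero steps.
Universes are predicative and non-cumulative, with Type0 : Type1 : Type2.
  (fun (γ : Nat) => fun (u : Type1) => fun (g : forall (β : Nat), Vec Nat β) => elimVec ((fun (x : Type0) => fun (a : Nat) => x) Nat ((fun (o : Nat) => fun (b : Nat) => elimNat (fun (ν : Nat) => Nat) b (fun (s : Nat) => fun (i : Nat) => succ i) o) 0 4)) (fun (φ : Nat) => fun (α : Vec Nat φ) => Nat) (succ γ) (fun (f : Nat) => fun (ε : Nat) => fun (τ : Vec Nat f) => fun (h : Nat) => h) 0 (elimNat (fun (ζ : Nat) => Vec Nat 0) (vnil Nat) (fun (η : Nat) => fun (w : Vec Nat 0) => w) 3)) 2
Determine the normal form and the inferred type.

resulting normal form:
  fun (γ : Type1) => fun (u : forall (g : Nat), Vec Nat g) => 3
type:
  forall (γ : Type1), forall (u : forall (g : Nat), Vec Nat g), Nat


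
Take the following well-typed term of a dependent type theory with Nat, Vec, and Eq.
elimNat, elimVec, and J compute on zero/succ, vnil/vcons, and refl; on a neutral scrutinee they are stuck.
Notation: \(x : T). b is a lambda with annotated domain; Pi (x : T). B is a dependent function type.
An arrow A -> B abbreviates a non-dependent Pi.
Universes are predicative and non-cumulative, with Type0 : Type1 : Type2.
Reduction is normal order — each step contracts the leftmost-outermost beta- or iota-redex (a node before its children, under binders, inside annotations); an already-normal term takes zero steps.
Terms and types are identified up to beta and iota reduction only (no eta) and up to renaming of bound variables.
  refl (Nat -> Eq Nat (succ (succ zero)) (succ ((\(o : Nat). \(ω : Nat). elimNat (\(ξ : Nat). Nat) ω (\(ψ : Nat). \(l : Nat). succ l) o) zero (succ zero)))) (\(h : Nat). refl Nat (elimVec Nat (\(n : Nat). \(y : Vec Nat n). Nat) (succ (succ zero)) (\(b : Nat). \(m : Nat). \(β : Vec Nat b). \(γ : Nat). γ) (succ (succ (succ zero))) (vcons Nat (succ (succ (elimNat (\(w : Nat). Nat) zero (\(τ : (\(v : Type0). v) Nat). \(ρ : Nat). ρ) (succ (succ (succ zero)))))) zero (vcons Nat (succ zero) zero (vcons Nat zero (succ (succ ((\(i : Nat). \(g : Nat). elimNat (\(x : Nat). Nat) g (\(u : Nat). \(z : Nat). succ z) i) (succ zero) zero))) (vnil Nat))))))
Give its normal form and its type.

normal form:
  refl (Nat -> Eq Nat (succ (succ zero)) (succ (succ zero))) (\(o : Nat). refl Nat (succ (succ zero)))
type:
  Eq (Nat -> Eq Nat (succ (succ zero)) (succ (succ zero))) (\(o : Nat). refl Nat (succ (succ zero))) (\(ω : Nat). refl Nat (succ (succ zero)))


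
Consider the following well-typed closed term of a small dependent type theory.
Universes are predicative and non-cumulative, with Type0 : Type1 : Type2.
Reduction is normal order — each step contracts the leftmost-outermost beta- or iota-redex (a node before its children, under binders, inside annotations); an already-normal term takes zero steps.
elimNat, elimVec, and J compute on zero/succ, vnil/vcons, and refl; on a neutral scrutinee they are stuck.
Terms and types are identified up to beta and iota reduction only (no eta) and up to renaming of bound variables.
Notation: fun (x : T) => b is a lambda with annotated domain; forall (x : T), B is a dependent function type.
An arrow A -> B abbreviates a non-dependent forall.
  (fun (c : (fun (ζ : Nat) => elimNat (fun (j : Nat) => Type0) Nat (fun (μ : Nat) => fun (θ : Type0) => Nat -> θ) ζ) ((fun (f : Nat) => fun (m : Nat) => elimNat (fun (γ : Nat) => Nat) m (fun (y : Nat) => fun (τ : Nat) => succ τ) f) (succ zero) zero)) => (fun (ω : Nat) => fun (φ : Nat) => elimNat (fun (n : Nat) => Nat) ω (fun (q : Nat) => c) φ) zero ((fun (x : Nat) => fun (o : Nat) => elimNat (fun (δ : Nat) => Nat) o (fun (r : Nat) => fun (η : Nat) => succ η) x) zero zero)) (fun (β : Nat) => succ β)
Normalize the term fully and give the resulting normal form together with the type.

normal form:
  zero
type:
  Nat
observation: 7 normal-order steps normalize the term, beginning with a beta-redex.


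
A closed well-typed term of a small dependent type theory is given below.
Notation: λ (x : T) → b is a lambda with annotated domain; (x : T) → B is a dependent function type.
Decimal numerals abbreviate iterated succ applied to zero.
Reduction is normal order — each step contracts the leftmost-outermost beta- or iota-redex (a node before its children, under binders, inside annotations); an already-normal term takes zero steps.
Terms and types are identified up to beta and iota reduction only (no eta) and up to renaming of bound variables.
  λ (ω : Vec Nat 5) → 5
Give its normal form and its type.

normal form:
  λ (ω : Vec Nat 5) → 5
type:
  (ω : Vec Nat 5) → Nat


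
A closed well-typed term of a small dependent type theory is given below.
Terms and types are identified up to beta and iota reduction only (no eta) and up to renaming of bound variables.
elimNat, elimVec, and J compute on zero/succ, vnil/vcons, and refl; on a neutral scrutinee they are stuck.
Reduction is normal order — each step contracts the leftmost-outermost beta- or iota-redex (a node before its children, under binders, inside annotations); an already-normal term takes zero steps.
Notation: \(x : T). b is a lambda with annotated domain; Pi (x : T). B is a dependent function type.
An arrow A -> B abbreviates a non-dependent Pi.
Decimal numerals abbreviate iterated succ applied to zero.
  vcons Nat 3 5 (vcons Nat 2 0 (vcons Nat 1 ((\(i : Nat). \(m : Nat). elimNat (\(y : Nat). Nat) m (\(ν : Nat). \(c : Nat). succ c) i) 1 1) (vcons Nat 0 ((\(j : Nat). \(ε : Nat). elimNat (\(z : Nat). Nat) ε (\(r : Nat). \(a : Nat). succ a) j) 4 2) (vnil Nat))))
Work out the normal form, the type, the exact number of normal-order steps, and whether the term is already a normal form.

normal form:
  vcons Nat 3 5 (vcons Nat 2 0 (vcons Nat 1 2 (vcons Nat 0 6 (vnil Nat))))
inferred type:
  Vec Nat 4
steps to reach normal form (normal order): 21
started in normal form: no
first redex: a beta-redex


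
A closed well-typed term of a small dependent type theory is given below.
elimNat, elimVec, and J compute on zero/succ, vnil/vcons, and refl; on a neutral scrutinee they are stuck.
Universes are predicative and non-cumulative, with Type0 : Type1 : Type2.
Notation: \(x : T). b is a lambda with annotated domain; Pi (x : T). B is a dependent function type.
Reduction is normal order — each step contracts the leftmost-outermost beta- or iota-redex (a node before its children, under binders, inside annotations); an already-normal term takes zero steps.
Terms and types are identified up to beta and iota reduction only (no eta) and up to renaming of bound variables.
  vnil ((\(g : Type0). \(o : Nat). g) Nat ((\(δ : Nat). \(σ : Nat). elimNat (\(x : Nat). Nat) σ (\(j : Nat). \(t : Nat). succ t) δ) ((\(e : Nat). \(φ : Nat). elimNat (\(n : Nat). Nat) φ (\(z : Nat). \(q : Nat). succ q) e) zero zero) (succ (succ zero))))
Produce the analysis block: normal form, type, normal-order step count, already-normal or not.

resulting normal form:
  vnil Nat
inferred type:
  Vec Nat zero
reduction steps (normal order): 2
term was already normal: no
first contracted redex: a beta-redex


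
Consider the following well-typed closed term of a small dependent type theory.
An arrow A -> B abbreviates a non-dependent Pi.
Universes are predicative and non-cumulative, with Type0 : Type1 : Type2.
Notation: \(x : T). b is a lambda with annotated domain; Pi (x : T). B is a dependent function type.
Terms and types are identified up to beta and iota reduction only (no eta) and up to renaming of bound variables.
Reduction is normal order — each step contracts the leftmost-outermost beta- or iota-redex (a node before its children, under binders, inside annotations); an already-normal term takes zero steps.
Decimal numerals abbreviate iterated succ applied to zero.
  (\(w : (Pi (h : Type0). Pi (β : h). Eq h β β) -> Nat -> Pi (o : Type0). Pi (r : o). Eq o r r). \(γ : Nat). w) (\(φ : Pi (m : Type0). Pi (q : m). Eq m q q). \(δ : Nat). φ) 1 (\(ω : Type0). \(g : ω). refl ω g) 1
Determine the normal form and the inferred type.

normal form:
  \(w : Type0). \(h : w). refl w h
the term's type:
  Pi (w : Type0). Pi (h : w). Eq w h h


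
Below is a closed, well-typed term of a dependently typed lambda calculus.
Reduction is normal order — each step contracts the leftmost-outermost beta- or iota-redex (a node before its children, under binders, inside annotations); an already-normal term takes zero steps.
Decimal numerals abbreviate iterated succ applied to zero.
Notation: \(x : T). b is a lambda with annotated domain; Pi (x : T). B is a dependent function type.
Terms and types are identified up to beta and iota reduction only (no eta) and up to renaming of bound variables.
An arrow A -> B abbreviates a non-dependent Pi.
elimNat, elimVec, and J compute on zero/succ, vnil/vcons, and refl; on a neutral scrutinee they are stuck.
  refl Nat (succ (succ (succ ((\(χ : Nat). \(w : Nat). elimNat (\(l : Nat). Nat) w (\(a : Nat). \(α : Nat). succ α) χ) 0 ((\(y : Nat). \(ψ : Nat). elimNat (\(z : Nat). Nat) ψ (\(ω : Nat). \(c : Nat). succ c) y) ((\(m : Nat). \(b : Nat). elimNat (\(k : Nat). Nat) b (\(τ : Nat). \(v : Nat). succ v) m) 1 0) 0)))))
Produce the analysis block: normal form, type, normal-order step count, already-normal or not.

resulting normal form:
  refl Nat 4
type:
  Eq Nat 4 4
reduction steps (normal order): 15
started in normal form: no
first contracted redex: a beta-redex


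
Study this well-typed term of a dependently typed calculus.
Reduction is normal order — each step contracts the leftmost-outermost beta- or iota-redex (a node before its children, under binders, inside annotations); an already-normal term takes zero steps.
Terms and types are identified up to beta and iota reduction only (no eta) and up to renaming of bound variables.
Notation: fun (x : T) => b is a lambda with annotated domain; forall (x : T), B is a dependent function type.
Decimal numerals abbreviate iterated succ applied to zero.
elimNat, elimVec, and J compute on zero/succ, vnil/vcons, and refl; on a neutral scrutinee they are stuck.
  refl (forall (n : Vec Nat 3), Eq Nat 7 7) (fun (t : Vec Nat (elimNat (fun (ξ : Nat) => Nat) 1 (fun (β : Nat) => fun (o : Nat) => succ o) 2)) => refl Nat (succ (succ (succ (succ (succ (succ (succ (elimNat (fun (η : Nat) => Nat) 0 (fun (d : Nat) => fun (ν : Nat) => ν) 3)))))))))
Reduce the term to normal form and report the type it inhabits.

resulting normal form:
  refl (forall (n : Vec Nat 3), Eq Nat 7 7) (fun (t : Vec Nat 3) => refl Nat 7)
type:
  Eq (forall (n : Vec Nat 3), Eq Nat 7 7) (fun (t : Vec Nat 3) => refl Nat 7) (fun (ξ : Vec Nat 3) => refl Nat 7)


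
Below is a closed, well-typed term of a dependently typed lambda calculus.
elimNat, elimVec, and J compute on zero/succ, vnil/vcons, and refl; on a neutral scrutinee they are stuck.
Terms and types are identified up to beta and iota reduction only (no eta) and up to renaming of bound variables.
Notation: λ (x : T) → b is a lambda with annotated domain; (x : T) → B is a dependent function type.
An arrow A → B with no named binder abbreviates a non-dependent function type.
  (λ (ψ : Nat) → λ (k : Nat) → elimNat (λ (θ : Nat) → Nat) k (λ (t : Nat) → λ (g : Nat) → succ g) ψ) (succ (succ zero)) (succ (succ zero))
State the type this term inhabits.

inferred type:
  Nat


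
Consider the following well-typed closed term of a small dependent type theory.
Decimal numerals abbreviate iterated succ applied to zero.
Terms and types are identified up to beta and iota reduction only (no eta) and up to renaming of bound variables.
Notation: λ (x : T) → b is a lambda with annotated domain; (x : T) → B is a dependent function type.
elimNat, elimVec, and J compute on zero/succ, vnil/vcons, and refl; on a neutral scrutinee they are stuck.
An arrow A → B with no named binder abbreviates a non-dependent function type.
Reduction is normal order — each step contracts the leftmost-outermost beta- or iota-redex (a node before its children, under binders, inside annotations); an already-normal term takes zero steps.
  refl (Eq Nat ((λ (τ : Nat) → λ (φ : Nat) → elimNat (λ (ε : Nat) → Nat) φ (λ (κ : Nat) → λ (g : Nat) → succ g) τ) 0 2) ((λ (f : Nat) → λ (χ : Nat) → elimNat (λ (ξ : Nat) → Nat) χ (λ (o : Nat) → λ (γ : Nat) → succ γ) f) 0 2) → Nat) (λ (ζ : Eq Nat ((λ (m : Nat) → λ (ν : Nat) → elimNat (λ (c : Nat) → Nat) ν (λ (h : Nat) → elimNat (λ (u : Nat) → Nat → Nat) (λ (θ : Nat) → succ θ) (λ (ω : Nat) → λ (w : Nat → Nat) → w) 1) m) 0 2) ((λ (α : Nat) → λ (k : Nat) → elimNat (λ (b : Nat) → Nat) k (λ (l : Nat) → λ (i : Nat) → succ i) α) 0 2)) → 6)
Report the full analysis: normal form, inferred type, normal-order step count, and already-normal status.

resulting normal form:
  refl (Eq Nat 2 2 → Nat) (λ (τ : Eq Nat 2 2) → 6)
inferred type:
  Eq (Eq Nat 2 2 → Nat) (λ (τ : Eq Nat 2 2) → 6) (λ (φ : Eq Nat 2 2) → 6)
normal-order step count: 12
already normal: no
first contracted redex: a beta-redex


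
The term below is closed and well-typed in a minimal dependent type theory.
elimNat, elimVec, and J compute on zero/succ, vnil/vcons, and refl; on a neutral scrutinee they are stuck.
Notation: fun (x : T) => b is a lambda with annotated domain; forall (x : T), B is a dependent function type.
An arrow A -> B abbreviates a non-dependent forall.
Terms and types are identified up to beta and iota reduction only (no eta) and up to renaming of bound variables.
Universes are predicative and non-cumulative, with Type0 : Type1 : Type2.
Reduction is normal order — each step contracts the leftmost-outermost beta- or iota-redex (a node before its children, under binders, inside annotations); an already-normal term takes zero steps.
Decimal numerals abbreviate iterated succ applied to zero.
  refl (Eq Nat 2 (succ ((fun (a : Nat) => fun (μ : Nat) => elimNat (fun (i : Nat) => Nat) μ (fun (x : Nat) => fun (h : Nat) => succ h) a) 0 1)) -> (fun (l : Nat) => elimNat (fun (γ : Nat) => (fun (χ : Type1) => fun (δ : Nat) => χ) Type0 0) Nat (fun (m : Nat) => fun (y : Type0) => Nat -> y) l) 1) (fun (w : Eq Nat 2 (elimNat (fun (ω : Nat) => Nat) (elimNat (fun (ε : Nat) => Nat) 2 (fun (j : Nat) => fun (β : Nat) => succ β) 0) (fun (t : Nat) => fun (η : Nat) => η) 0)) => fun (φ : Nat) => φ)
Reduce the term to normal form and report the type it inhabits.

reduced normal form:
  refl (Eq Nat 2 2 -> Nat -> Nat) (fun (a : Eq Nat 2 2) => fun (μ : Nat) => μ)
type:
  Eq (Eq Nat 2 2 -> Nat -> Nat) (fun (a : Eq Nat 2 2) => fun (μ : Nat) => μ) (fun (i : Eq Nat 2 2) => fun (x : Nat) => x)


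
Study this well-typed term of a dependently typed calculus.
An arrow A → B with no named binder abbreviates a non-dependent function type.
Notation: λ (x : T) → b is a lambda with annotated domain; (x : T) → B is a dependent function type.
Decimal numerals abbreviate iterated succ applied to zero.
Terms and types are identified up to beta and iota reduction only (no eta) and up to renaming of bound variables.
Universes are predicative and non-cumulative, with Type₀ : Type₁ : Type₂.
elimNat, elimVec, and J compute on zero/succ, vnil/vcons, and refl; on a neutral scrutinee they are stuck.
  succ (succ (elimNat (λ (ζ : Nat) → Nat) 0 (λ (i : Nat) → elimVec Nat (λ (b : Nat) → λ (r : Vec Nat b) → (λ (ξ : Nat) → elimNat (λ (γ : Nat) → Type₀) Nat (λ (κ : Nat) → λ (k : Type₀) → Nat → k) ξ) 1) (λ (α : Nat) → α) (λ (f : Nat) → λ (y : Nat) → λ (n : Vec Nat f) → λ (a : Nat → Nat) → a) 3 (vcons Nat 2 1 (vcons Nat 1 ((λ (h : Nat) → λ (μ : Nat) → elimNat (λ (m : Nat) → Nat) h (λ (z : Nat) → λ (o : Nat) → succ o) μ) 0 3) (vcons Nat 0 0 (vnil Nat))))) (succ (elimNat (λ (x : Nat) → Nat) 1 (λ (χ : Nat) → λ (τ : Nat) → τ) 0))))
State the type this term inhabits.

type:
  Nat


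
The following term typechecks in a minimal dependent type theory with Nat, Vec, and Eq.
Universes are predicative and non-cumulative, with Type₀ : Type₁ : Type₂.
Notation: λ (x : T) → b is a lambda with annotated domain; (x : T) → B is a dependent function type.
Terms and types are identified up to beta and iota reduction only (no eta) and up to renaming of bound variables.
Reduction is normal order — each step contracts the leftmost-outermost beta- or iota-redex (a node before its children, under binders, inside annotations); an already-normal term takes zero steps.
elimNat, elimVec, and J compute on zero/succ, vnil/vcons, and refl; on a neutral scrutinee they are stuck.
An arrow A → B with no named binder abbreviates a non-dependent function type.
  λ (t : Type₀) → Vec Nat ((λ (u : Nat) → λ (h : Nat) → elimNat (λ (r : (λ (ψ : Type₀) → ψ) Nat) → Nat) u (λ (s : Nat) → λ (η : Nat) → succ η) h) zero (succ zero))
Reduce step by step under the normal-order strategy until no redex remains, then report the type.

reduction (normal order):
  λ (t : Type₀) → Vec Nat ((λ (u : Nat) → λ (h : Nat) → elimNat (λ (r : (λ (ψ : Type₀) → ψ) Nat) → Nat) u (λ (s : Nat) → λ (η : Nat) → succ η) h) zero (succ zero))
  ~> λ (t : Type₀) → Vec Nat ((λ (u : Nat) → elimNat (λ (h : (λ (r : Type₀) → r) Nat) → Nat) zero (λ (ψ : Nat) → λ (s : Nat) → succ s) u) (succ zero))
  ~> λ (t : Type₀) → Vec Nat (elimNat (λ (u : (λ (h : Type₀) → h) Nat) → Nat) zero (λ (r : Nat) → λ (ψ : Nat) → succ ψ) (succ zero))
  ~> λ (t : Type₀) → Vec Nat ((λ (u : Nat) → λ (h : Nat) → succ h) zero (elimNat (λ (r : (λ (ψ : Type₀) → ψ) Nat) → Nat) zero (λ (s : Nat) → λ (η : Nat) → succ η) zero))
  ~> λ (t : Type₀) → Vec Nat ((λ (u : Nat) → succ u) (elimNat (λ (h : (λ (r : Type₀) → r) Nat) → Nat) zero (λ (ψ : Nat) → λ (s : Nat) → succ s) zero))
  ~> λ (t : Type₀) → Vec Nat (succ (elimNat (λ (u : (λ (h : Type₀) → h) Nat) → Nat) zero (λ (r : Nat) → λ (ψ : Nat) → succ ψ) zero))
  ~> λ (t : Type₀) → Vec Nat (succ zero)
inferred type:
  Type₀ → Type₀


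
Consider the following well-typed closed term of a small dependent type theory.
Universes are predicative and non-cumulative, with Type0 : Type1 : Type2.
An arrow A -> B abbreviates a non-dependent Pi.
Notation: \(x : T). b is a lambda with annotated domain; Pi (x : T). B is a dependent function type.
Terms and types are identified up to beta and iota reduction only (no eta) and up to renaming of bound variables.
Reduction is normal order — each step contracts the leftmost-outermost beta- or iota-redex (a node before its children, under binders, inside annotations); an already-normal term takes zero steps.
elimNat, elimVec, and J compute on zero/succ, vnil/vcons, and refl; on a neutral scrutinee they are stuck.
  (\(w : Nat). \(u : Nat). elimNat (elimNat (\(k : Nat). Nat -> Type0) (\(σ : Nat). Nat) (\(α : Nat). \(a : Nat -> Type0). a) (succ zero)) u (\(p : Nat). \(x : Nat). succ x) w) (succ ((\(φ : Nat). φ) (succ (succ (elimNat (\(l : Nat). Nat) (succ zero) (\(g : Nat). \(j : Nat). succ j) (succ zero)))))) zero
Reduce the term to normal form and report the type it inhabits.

resulting normal form:
  succ (succ (succ (succ (succ zero))))
inferred type:
  Nat
observation: contracting a beta-redex first, the term normalizes in 27 steps.


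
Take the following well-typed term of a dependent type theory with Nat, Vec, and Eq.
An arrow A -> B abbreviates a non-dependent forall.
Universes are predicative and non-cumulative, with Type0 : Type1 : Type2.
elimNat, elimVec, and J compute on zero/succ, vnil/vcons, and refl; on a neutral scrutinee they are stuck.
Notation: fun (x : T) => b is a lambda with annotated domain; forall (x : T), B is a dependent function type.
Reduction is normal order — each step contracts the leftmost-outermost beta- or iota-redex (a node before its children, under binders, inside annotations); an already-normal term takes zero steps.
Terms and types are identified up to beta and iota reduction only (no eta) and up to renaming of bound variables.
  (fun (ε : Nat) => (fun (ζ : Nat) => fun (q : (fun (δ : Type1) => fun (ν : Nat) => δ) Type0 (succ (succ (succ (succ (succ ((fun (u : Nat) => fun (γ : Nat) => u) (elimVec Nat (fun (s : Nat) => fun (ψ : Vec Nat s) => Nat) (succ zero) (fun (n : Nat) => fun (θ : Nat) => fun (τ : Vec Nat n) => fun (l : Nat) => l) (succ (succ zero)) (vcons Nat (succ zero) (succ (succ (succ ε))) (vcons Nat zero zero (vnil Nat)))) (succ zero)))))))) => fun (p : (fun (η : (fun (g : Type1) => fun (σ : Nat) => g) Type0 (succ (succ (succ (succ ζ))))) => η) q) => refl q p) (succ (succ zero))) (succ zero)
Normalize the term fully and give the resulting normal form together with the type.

reduced normal form:
  fun (ε : Type0) => fun (ζ : ε) => refl ε ζ
the term's type:
  forall (ε : Type0), forall (ζ : ε), Eq ε ζ ζ
observation: the term reaches its normal form after 5 normal-order steps.


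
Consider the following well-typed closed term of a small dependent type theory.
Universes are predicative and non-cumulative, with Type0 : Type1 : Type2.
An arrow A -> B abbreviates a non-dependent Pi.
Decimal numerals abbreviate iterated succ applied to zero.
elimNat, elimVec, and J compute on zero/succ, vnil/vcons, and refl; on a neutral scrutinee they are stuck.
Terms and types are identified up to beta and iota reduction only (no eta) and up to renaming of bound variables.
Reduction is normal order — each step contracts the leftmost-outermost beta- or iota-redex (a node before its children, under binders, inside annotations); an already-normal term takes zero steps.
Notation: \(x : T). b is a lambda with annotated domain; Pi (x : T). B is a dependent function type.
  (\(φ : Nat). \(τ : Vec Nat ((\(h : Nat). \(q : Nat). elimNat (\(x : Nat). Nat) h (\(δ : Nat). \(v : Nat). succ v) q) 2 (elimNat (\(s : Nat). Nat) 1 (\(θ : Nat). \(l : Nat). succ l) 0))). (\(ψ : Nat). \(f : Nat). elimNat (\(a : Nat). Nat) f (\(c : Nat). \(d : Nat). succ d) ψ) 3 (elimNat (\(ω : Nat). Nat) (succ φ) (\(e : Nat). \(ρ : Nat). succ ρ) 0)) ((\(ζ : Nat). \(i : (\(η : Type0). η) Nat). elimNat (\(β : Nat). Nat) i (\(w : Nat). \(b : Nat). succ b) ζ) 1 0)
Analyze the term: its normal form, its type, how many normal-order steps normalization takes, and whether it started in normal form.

normal form:
  \(φ : Vec Nat 3). 5
the term's type:
  Vec Nat 3 -> Nat
steps to reach normal form (normal order): 27
started in normal form: no
first contracted redex: a beta-redex


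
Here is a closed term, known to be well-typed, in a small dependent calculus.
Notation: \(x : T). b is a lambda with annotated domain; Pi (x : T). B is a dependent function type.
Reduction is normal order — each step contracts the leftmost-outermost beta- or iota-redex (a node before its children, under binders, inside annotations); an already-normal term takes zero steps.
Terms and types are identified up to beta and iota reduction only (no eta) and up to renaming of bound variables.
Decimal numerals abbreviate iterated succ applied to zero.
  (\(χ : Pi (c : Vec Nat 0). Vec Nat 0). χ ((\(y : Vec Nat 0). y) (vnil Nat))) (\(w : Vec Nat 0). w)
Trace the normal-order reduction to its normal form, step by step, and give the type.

reduction (normal order):
  (\(χ : Pi (c : Vec Nat 0). Vec Nat 0). χ ((\(y : Vec Nat 0). y) (vnil Nat))) (\(w : Vec Nat 0). w)
  ~> (\(χ : Vec Nat 0). χ) ((\(c : Vec Nat 0). c) (vnil Nat))
  ~> (\(χ : Vec Nat 0). χ) (vnil Nat)
  ~> vnil Nat
the term's type:
  Vec Nat 0


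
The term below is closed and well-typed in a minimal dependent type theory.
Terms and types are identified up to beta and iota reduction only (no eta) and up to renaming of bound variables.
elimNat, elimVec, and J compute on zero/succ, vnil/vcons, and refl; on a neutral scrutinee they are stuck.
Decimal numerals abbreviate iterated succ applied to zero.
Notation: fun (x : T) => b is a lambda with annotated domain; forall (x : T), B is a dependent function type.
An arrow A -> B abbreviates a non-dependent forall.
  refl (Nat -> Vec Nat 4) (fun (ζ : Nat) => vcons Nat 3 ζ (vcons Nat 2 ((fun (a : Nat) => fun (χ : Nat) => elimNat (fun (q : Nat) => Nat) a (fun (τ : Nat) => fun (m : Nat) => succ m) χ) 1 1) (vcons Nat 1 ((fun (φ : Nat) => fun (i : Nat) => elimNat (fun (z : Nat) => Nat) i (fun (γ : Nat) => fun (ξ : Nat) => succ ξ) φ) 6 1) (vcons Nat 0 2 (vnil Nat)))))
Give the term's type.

type:
  Eq (Nat -> Vec Nat 4) (fun (ζ : Nat) => vcons Nat 3 ζ (vcons Nat 2 2 (vcons Nat 1 7 (vcons Nat 0 2 (vnil Nat))))) (fun (a : Nat) => vcons Nat 3 a (vcons Nat 2 2 (vcons Nat 1 7 (vcons Nat 0 2 (vnil Nat)))))


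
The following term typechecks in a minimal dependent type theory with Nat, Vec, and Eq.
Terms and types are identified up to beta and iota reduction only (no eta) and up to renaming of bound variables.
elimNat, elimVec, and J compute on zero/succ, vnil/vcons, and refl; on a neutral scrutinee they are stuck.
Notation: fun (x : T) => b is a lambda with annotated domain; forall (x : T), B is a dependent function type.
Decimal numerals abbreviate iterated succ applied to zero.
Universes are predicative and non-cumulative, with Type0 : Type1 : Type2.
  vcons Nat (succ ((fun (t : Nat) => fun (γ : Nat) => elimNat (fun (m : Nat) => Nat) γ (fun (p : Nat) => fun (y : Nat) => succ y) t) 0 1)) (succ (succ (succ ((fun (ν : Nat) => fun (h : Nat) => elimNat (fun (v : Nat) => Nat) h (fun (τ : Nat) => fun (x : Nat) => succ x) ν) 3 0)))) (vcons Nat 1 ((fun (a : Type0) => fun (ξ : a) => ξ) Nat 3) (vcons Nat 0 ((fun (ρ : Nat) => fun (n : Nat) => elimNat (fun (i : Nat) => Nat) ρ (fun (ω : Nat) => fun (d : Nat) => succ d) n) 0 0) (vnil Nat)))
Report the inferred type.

the term's type:
  Vec Nat 3


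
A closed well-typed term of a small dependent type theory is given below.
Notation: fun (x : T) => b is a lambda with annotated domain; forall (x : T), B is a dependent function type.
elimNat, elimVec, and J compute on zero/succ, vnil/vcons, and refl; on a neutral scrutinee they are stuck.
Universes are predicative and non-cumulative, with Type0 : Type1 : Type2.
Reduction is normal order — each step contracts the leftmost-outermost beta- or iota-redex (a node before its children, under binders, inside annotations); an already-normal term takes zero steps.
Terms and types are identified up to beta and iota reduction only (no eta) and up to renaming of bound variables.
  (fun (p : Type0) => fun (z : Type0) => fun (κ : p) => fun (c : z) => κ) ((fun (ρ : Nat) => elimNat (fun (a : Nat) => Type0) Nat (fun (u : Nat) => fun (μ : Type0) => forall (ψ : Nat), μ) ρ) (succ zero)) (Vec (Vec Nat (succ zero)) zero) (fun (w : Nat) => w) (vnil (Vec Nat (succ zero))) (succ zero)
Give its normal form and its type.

resulting normal form:
  succ zero
inferred type:
  Nat
observation: normalization takes exactly 5 steps under the normal-order strategy.


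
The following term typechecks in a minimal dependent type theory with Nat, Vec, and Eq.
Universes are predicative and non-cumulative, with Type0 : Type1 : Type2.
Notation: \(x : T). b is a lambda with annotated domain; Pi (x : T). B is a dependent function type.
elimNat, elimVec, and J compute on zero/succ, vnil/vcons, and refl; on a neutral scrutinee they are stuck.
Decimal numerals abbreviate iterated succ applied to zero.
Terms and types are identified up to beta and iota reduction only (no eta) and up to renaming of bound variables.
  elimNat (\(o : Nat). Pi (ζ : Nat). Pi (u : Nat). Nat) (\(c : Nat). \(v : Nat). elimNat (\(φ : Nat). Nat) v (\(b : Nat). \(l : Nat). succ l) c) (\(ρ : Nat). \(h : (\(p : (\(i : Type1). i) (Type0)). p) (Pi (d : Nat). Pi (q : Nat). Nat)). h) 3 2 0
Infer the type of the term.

inferred type:
  Nat


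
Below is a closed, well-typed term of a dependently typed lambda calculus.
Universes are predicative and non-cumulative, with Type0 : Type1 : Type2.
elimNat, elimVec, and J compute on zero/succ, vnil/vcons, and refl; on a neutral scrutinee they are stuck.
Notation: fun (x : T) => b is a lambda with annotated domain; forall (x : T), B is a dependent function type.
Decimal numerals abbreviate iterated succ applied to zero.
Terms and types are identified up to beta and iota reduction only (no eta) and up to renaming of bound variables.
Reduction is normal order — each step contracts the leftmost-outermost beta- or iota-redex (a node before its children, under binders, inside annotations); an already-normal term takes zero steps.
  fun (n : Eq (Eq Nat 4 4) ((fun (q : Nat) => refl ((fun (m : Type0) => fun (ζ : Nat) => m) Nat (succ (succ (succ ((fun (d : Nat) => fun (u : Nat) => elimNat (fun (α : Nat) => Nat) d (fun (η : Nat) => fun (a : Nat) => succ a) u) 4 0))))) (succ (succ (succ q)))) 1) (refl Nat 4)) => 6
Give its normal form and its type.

normal form:
  fun (n : Eq (Eq Nat 4 4) (refl Nat 4) (refl Nat 4)) => 6
the term's type:
  forall (n : Eq (Eq Nat 4 4) (refl Nat 4) (refl Nat 4)), Nat
observation: the first redex contracted is a beta-redex; the normal form is reached in 3 normal-order steps.


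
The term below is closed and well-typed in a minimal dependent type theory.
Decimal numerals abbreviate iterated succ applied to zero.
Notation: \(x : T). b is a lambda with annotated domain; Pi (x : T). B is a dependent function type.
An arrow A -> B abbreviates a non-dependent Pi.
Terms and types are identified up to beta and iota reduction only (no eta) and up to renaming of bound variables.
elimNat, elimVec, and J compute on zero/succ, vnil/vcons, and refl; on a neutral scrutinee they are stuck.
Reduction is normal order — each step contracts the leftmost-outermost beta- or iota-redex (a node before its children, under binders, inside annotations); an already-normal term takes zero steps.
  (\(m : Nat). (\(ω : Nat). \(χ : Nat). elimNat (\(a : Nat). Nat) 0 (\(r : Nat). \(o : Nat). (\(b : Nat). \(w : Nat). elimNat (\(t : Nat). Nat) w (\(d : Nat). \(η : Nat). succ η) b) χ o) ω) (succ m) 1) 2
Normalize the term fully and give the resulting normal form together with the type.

resulting normal form:
  3
the term's type:
  Nat


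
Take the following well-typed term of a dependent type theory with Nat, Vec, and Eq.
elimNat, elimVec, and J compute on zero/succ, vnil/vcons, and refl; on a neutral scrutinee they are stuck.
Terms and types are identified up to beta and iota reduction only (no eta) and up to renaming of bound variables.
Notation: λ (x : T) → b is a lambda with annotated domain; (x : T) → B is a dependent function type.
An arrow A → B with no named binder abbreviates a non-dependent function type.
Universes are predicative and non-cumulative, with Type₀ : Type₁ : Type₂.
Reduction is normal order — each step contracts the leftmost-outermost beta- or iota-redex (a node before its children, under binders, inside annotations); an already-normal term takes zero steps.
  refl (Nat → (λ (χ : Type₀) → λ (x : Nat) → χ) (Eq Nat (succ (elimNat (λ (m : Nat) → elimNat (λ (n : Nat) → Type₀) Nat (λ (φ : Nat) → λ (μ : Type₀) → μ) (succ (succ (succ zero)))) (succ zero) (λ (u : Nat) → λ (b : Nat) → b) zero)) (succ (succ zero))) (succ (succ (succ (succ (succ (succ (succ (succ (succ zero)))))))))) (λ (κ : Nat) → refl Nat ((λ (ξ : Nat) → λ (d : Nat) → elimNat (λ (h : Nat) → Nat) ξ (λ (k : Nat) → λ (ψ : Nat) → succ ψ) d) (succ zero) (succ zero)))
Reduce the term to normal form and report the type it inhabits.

normal form:
  refl (Nat → Eq Nat (succ (succ zero)) (succ (succ zero))) (λ (χ : Nat) → refl Nat (succ (succ zero)))
the term's type:
  Eq (Nat → Eq Nat (succ (succ zero)) (succ (succ zero))) (λ (χ : Nat) → refl Nat (succ (succ zero))) (λ (x : Nat) → refl Nat (succ (succ zero)))
observation: 9 normal-order steps normalize the term, beginning with a beta-redex.


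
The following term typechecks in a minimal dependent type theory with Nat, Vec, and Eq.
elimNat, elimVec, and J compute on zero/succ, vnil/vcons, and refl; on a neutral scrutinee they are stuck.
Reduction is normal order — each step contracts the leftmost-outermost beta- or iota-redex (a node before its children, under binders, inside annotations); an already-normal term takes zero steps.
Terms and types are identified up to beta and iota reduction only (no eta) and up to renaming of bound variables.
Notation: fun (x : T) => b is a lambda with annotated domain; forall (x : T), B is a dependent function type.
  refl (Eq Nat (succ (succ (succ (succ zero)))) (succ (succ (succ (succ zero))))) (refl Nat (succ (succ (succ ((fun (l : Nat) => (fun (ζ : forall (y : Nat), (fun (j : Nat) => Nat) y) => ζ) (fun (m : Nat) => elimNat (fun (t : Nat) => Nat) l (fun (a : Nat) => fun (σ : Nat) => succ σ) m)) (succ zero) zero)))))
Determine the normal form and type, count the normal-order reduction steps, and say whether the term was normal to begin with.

resulting normal form:
  refl (Eq Nat (succ (succ (succ (succ zero)))) (succ (succ (succ (succ zero))))) (refl Nat (succ (succ (succ (succ zero)))))
type:
  Eq (Eq Nat (succ (succ (succ (succ zero)))) (succ (succ (succ (succ zero))))) (refl Nat (succ (succ (succ (succ zero))))) (refl Nat (succ (succ (succ (succ zero)))))
reduction steps (normal order): 4
term was already normal: no
first redex: a beta-redex
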